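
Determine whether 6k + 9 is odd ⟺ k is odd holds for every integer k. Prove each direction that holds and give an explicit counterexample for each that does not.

Not equivalent: only (⇐) holds.

Forward direction. This fails: take k = 0. Then 6k + 9 = 9, which is odd, yet k = 0 is even, not odd.

Converse. Suppose k is odd. Since 6 is even, 6k is even for every k, so 6k + 9 has the same parity as 9, which is odd. Hence 6k + 9 is odd.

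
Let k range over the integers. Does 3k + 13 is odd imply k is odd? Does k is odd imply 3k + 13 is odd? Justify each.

Forward direction. This fails: k = 0 gives 3k + 13 = 13, which is odd, but 0 is even, not odd.

Converse. This also fails: k = 3 is odd, but 3k + 13 = 22 is even, not odd.

Both directions fail.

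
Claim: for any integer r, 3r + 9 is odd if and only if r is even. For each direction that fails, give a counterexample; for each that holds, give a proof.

The biconditional holds.

(→) Suppose 3r + 9 is odd. Since 3 is odd, 3r and r have the same parity, so 3r + 9 ≡ r + 9 (mod 2). As 9 is odd, 3r + 9 is odd exactly when r is even. Thus r is even.

(←) Conversely, suppose r is even; write r = 2j. Then 3r + 9 = 3·(2j) + 9 = 2·3j + 9, which is odd.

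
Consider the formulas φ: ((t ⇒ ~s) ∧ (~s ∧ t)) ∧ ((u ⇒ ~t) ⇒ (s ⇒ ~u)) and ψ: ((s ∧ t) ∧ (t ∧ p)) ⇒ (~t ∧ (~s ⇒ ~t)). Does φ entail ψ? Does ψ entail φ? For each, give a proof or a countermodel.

Only the forward implication holds.

(→) Assume the antecedent. If p is true, the antecedent forces (p = T, s = F, t = T, u = F) or (p = T, s = F, t = T, u = T), and the consequent holds there. If p is false, the consequent reduces to true regardless of the other variables. Either way the consequent holds.

(←) This fails. Under p = F, s = F, t = F, u = F, the left side is false but the right side is true.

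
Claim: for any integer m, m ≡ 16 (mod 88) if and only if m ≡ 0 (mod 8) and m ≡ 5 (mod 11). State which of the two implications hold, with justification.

Both implications hold.

(⟸) If m ≡ 0 (mod 8) and m ≡ 5 (mod 11), then by the Chinese remainder theorem m ≡ 16 (mod 88). This is exactly m ≡ 16 (mod 88).

(⟹) Suppose m ≡ 16 (mod 88); write m = 88j + 16. Since 8 ∣ 88, reducing mod 8 gives m ≡ 16 ≡ 0 (mod 8); since 11 ∣ 88, reducing mod 11 gives m ≡ 16 ≡ 5 (mod 11).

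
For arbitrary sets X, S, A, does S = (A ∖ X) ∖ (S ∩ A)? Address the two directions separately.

(⊆) This inclusion fails. Take X = ∅, S = {1}, A = ∅; then 1 ∈ S but 1 ∉ (A ∖ X) ∖ (S ∩ A).

(⊇) This inclusion fails. Take X = ∅, S = ∅, A = {1}; then 1 ∈ (A ∖ X) ∖ (S ∩ A) but 1 ∉ S.

Both inclusions fail.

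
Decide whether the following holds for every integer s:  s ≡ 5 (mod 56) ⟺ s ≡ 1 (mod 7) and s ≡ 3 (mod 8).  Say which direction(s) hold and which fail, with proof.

Forward direction. This fails: s = 5 gives 5 ≡ 5 (mod 56) but 5 ≡ 5 (mod 7), so the conjunction on the right does not hold.

Converse. This fails: s = 43 satisfies both congruences on the right (43 ≡ 1 mod 7 and 43 ≡ 3 mod 8) yet 43 ≡ 43 (mod 56), not 5.

(⇒) fails and (⇐) fails.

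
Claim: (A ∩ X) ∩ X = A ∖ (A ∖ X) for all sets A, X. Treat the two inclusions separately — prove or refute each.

(⟸) Let x ∈ A ∖ (A ∖ X). Then x ∈ A ∩ X, from which x ∈ (A ∩ X) ∩ X.

(⟹) Let x ∈ (A ∩ X) ∩ X. Then x ∈ A ∩ X, from which x ∈ A ∖ (A ∖ X).

Both inclusions hold; the sets are equal.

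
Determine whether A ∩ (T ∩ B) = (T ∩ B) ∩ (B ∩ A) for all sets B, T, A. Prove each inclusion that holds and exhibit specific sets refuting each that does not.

Both inclusions hold.

(⊇) Let x ∈ (T ∩ B) ∩ (B ∩ A). Then x ∈ B ∩ T ∩ A, from which x ∈ A ∩ (T ∩ B).

(⊆) Let x ∈ A ∩ (T ∩ B). Then x ∈ B ∩ T ∩ A, from which x ∈ (T ∩ B) ∩ (B ∩ A).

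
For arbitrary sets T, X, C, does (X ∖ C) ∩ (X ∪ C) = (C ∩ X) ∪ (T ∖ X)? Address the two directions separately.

(⊆) This inclusion fails. Take T = ∅, X = {1}, C = ∅; then 1 ∈ (X ∖ C) ∩ (X ∪ C) but 1 ∉ (C ∩ X) ∪ (T ∖ X).

(⊇) This inclusion fails. Take T = {1}, X = ∅, C = ∅; then 1 ∈ (C ∩ X) ∪ (T ∖ X) but 1 ∉ (X ∖ C) ∩ (X ∪ C).

Neither inclusion holds.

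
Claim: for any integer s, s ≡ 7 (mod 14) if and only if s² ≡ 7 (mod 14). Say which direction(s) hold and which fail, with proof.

Both directions hold; the statement is true.

(←) Suppose s² ≡ 7 (mod 14). The only residue r in {0, …, 13} with r² ≡ 7 (mod 14) is r = 7, so s ≡ 7 (mod 14).

(→) Suppose s ≡ 7 (mod 14). Write s = 14j + 7. Then (14j + 7)² = 196j² + 196j + 49 = 14(14j² + 14j + 3) + 7, so s² ≡ 7 (mod 14).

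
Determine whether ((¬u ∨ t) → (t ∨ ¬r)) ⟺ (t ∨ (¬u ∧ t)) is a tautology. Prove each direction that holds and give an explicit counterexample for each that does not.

Not equivalent: only (⇐) holds.

(⟹) This fails. Under r = F, u = F, t = F, the left side is true but the right side is false.

(⟸) Assume the antecedent. If r is true, the antecedent forces (r = T, u = F, t = T) or (r = T, u = T, t = T), and (¬u ∨ t) → (t ∨ ¬r) holds there. If r is false, (¬u ∨ t) → (t ∨ ¬r) reduces to true regardless of the other variables. Either way (¬u ∨ t) → (t ∨ ¬r) holds.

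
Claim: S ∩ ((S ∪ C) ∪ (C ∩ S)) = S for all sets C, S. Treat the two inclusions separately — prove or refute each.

Both inclusions hold.

(⟹) Let x ∈ S ∩ ((S ∪ C) ∪ (C ∩ S)). Then either x ∈ S and x ∉ C; or x ∈ C ∩ S. In each case x ∈ S, so S ∩ ((S ∪ C) ∪ (C ∩ S)) ⊆ S.

(⟸) Let x ∈ S. Then either x ∈ S and x ∉ C; or x ∈ C ∩ S. In each case x ∈ S ∩ ((S ∪ C) ∪ (C ∩ S)), so S ⊆ S ∩ ((S ∪ C) ∪ (C ∩ S)).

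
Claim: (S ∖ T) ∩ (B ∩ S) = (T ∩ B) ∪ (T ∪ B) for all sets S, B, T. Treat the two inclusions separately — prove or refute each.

Only the forward inclusion holds.

Forward inclusion. Let x ∈ (S ∖ T) ∩ (B ∩ S). Then x ∈ S ∩ B and x ∉ T, from which x ∈ (T ∩ B) ∪ (T ∪ B).

Reverse inclusion. This inclusion fails. Take S = ∅, B = {1}, T = ∅; then 1 ∈ (T ∩ B) ∪ (T ∪ B) but 1 ∉ (S ∖ T) ∩ (B ∩ S).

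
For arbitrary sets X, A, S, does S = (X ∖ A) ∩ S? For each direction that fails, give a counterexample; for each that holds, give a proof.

Forward inclusion. This inclusion fails. Take X = ∅, A = ∅, S = {1}; then 1 ∈ S but 1 ∉ (X ∖ A) ∩ S.

Reverse inclusion. Let x ∈ (X ∖ A) ∩ S. Then x ∈ X ∩ S and x ∉ A, from which x ∈ S.

The sets are not equal: only the reverse inclusion holds.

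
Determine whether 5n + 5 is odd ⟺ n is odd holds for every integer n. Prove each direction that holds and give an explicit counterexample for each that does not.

(⟹) This fails: n = 2 gives 5n + 5 = 15, which is odd, but 2 is even, not odd.

(⟸) This also fails: n = 3 is odd, but 5n + 5 = 20 is even, not odd.

Neither implication holds.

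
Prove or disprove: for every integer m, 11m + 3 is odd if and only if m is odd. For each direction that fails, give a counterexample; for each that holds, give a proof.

(→) This fails: m = 6 gives 11m + 3 = 69, which is odd, but 6 is even, not odd.

(←) This also fails: m = 1 is odd, but 11m + 3 = 14 is even, not odd.

Neither implication holds.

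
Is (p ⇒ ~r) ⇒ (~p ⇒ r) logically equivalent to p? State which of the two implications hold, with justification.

(⟹) This fails. Under p = F, r = T, the left side is true but the right side is false.

(⟸) Assume the antecedent. If p is true, (p ⇒ ~r) ⇒ (~p ⇒ r) reduces to true regardless of the other variables. If p is false, the antecedent cannot hold. Either way (p ⇒ ~r) ⇒ (~p ⇒ r) holds.

The forward direction fails; the converse holds.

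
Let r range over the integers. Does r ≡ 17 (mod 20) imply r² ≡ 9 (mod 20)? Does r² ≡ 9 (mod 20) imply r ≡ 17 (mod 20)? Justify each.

Not equivalent: only (⇒) holds.

[⇒] Suppose r ≡ 17 (mod 20). Write r = 20j + 17. Then (20j + 17)² = 400j² + 680j + 289 = 20(20j² + 34j + 14) + 9, so r² ≡ 9 (mod 20).

[⇐] This fails: take r = 3. Then 3² = 9 ≡ 9 (mod 20), yet 3 ≡ 3 (mod 20), not 17.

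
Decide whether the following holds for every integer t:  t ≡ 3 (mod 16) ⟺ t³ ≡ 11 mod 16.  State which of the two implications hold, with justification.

(→) Suppose t ≡ 3 (mod 16). Write t = 16j + 3. Then (16j + 3)³ = 4096j³ + 2304j² + 432j + 27 = 16(256j³ + 144j² + 27j + 1) + 11, so t³ ≡ 11 (mod 16).

(←) Conversely, suppose t³ ≡ 11 (mod 16). The only residue r in {0, …, 15} with r³ ≡ 11 (mod 16) is r = 3, so t ≡ 3 (mod 16).

Both implications hold.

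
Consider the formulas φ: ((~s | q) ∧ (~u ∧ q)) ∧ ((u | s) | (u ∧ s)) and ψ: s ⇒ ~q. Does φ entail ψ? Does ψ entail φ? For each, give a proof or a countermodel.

[⇒] This fails. Under q = T, s = T, u = F, the left side is true but the right side is false.

[⇐] This fails. Under q = F, s = F, u = F, the left side is false but the right side is true.

(⇒) fails and (⇐) fails.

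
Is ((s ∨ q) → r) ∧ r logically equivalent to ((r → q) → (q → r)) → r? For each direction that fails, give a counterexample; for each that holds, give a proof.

Only the forward direction holds.

(⟹) Assume the antecedent. If r is true, ((r → q) → (q → r)) → r reduces to true regardless of the other variables. If r is false, the antecedent cannot hold. Either way ((r → q) → (q → r)) → r holds.

(⟸) This fails. Under r = F, q = T, s = F, the left side is false but the right side is true.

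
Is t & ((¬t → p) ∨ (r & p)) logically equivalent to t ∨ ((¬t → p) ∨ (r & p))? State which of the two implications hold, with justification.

The forward direction holds; the converse fails.

[⇐] This fails. Under p = T, t = F, r = F, the left side is false but the right side is true.

[⇒] Assume the antecedent. If p is true, t ∨ ((¬t → p) ∨ (r & p)) reduces to true regardless of the other variables. If p is false, the antecedent forces (p = F, t = T, r = F) or (p = F, t = T, r = T), and t ∨ ((¬t → p) ∨ (r & p)) holds there. Either way t ∨ ((¬t → p) ∨ (r & p)) holds.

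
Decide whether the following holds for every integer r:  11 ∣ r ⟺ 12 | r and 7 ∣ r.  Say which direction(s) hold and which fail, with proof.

(⇒) fails and (⇐) fails.

(⇒) This fails: take r = 11. Certainly 11 ∣ 11, but 12 ∤ 11.

(⇐) This fails: take r = 84. Both 12 ∣ 84 and 7 ∣ 84, yet 84 is not a multiple of 11 (since 84 = 7·11 + 7), so 11 ∤ 84.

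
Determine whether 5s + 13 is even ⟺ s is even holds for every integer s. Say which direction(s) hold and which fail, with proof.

(⇒) fails and (⇐) fails.

(→) This fails: s = 5 gives 5s + 13 = 38, which is even, but 5 is odd, not even.

(←) This also fails: s = 2 is even, but 5s + 13 = 23 is odd, not even.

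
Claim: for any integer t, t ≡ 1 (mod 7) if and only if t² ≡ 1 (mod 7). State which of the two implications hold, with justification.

(→) Suppose t ≡ 1 (mod 7). Write t = 7j + 1. Then (7j + 1)² = 49j² + 14j + 1 = 7(7j² + 2j) + 1, so t² ≡ 1 (mod 7).

(←) This fails: take t = 6. Then 6² = 36 ≡ 1 (mod 7), yet 6 ≡ 6 (mod 7), not 1.

(⇒) holds; (⇐) fails.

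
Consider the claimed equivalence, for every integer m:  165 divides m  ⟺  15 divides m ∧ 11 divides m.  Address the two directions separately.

Both implications hold.

Forward direction. If 165 ∣ m, write m = 165q. Since 165 = 11·15, m = 15·(11q), so 15 ∣ m; and since 165 = 15·11, m = 11·(15q), so 11 ∣ m.

Converse. Suppose 15 ∣ m and 11 ∣ m. Any common multiple of 15 and 11 is a multiple of their lcm; here gcd(15, 11) = 1, so lcm(15, 11) = 15·11 = 165, so 165 ∣ m.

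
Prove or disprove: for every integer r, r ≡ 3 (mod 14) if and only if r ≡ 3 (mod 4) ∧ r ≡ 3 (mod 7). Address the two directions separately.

Only the reverse direction holds.

(⟹) This fails: r = 17 gives 17 ≡ 3 (mod 14) but 17 ≡ 1 (mod 4), so the conjunction on the right does not hold.

(⟸) Conversely, if r ≡ 3 (mod 4) and r ≡ 3 (mod 7), then by the Chinese remainder theorem r ≡ 3 (mod 28). Since 3 ≡ 3 (mod 14) and 14 ∣ 28, we get r ≡ 3 (mod 14).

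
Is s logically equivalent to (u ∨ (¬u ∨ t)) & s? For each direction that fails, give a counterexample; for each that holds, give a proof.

Both implications hold.

(⟸) Assume the antecedent. If t is true, the antecedent forces (t = T, u = F, s = T) or (t = T, u = T, s = T), and s holds there. If t is false, the antecedent forces (t = F, u = F, s = T) or (t = F, u = T, s = T), and s holds there. Either way s holds.

(⟹) Assume the antecedent. If t is true, the antecedent forces (t = T, u = F, s = T) or (t = T, u = T, s = T), and (u ∨ (¬u ∨ t)) & s holds there. If t is false, the antecedent forces (t = F, u = F, s = T) or (t = F, u = T, s = T), and (u ∨ (¬u ∨ t)) & s holds there. Either way (u ∨ (¬u ∨ t)) & s holds.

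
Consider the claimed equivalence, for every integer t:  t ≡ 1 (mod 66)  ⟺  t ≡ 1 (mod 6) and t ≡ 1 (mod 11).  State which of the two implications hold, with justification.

(→) Suppose t ≡ 1 (mod 66); write t = 66j + 1. Since 6 ∣ 66, reducing mod 6 gives t ≡ 1 (mod 6); since 11 ∣ 66, reducing mod 11 gives t ≡ 1 (mod 11).

(←) Conversely, if t ≡ 1 (mod 6) and t ≡ 1 (mod 11), then by the Chinese remainder theorem t ≡ 1 (mod 66). This is exactly t ≡ 1 (mod 66).

Both directions hold.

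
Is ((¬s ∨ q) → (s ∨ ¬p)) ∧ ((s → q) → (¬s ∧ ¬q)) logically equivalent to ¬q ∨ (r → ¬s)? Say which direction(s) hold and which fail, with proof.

Only the forward implication holds.

(⟸) This fails. Under p = T, s = F, q = F, r = F, the left side is false but the right side is true.

(⟹) Assume the antecedent. If q is true, the antecedent cannot hold. If q is false, ¬q ∨ (r → ¬s) reduces to true regardless of the other variables. Either way ¬q ∨ (r → ¬s) holds.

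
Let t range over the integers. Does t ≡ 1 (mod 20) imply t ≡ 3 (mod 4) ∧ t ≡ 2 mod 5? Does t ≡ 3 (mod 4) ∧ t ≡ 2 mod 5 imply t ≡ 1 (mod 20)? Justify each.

Both directions fail.

(⇒) This fails: t = 1 gives 1 ≡ 1 (mod 20) but 1 ≡ 1 (mod 4), so the conjunction on the right does not hold.

(⇐) This fails: t = 7 satisfies both congruences on the right (7 ≡ 3 mod 4 and 7 ≡ 2 mod 5) yet 7 ≡ 7 (mod 20), not 1.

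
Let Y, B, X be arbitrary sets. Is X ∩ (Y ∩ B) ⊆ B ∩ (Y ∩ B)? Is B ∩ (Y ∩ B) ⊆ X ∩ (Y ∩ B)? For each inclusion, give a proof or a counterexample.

(⟹) Let x ∈ X ∩ (Y ∩ B). Then x ∈ Y ∩ B ∩ X, from which x ∈ B ∩ (Y ∩ B).

(⟸) This inclusion fails. Take Y = {1}, B = {1}, X = ∅; then 1 ∈ B ∩ (Y ∩ B) but 1 ∉ X ∩ (Y ∩ B).

The sets are not equal: only the forward inclusion holds.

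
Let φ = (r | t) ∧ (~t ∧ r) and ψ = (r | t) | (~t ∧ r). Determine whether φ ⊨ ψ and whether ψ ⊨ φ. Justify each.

Forward direction. Assume the antecedent. If r is true, (r | t) | (~t ∧ r) reduces to true regardless of the other variables. If r is false, the antecedent cannot hold. Either way (r | t) | (~t ∧ r) holds.

Converse. This fails. Under r = F, t = T, the left side is false but the right side is true.

Only the forward implication holds.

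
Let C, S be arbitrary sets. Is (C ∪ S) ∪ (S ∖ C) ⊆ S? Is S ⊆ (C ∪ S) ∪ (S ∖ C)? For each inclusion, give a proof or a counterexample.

Forward inclusion. This inclusion fails. Take C = {1}, S = ∅; then 1 ∈ (C ∪ S) ∪ (S ∖ C) but 1 ∉ S.

Reverse inclusion. Let x ∈ S. Then either x ∈ S and x ∉ C; or x ∈ C ∩ S. In each case x ∈ (C ∪ S) ∪ (S ∖ C), so S ⊆ (C ∪ S) ∪ (S ∖ C).

Only the reverse inclusion holds.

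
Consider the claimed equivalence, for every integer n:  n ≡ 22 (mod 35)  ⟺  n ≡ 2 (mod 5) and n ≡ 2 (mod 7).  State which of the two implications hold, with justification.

(⇒) fails and (⇐) fails.

(→) This fails: n = 22 gives 22 ≡ 22 (mod 35) but 22 ≡ 1 (mod 7), so the conjunction on the right does not hold.

(←) This fails: n = 2 satisfies both congruences on the right (2 ≡ 2 mod 5 and 2 ≡ 2 mod 7) yet 2 ≡ 2 (mod 35), not 22.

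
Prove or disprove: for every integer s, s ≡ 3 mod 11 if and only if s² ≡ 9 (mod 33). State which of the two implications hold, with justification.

Neither direction holds.

Forward direction. This fails: take s = 14. Then 14 ≡ 3 (mod 11), but 14² = 196 ≡ 31 (mod 33), not 9.

Converse. This fails: take s = 30. Then 30² = 900 ≡ 9 (mod 33), yet 30 ≡ 8 (mod 11), not 3.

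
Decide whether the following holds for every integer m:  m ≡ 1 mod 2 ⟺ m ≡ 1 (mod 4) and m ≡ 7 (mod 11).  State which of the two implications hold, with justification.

The forward direction fails; the converse holds.

(→) This fails: m = 1 gives 1 ≡ 1 (mod 2) but 1 ≡ 1 (mod 11), so the conjunction on the right does not hold.

(←) Conversely, if m ≡ 1 (mod 4) and m ≡ 7 (mod 11), then by the Chinese remainder theorem m ≡ 29 (mod 44). Since 29 ≡ 1 (mod 2) and 2 ∣ 44, we get m ≡ 1 (mod 2).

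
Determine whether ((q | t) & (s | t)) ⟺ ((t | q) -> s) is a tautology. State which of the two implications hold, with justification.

(⇒) This fails. Under s = F, t = T, q = F, the left side is true but the right side is false.

(⇐) This fails. Under s = F, t = F, q = F, the left side is false but the right side is true.

Both directions fail.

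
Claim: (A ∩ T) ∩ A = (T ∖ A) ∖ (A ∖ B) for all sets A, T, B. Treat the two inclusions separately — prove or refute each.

(⊆) This inclusion fails. Take A = {1}, T = {1}, B = ∅; then 1 ∈ (A ∩ T) ∩ A but 1 ∉ (T ∖ A) ∖ (A ∖ B).

(⊇) This inclusion fails. Take A = ∅, T = {1}, B = ∅; then 1 ∈ (T ∖ A) ∖ (A ∖ B) but 1 ∉ (A ∩ T) ∩ A.

(⊆) fails and (⊇) fails.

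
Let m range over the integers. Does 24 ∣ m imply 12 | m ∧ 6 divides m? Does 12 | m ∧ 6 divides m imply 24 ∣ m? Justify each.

(⟹) If 24 ∣ m, write m = 24q. Since 24 = 2·12, m = 12·(2q), so 12 ∣ m; and since 24 = 4·6, m = 6·(4q), so 6 ∣ m.

(⟸) This fails: take m = 12. Both 12 ∣ 12 and 6 ∣ 12, yet 12 is not a multiple of 24 (since 12 = 0·24 + 12), so 24 ∤ 12.

Not equivalent: only (⇒) holds.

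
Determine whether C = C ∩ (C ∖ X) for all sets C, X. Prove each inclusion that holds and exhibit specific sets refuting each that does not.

The sets are not equal: only the reverse inclusion holds.

(⊆) This inclusion fails. Take C = {1}, X = {1}; then 1 ∈ C but 1 ∉ C ∩ (C ∖ X).

(⊇) Let x ∈ C ∩ (C ∖ X). Then x ∈ C and x ∉ X, from which x ∈ C.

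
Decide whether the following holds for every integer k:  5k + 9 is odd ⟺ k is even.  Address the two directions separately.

Both directions hold.

[⇒] Suppose 5k + 9 is odd. Since 5 is odd, 5k and k have the same parity, so 5k + 9 ≡ k + 9 (mod 2). As 9 is odd, 5k + 9 is odd exactly when k is even. Thus k is even.

[⇐] Conversely, suppose k is even; write k = 2j. Then 5k + 9 = 5·(2j) + 9 = 2·5j + 9, which is odd.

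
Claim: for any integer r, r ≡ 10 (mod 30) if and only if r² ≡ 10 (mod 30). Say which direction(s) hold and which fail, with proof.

Forward direction. Suppose r ≡ 10 (mod 30). Write r = 30j + 10. Then (30j + 10)² = 900j² + 600j + 100 = 30(30j² + 20j + 3) + 10, so r² ≡ 10 (mod 30).

Converse. This fails: take r = 20. Then 20² = 400 ≡ 10 (mod 30), yet 20 ≡ 20 (mod 30), not 10.

Not equivalent: only (⇒) holds.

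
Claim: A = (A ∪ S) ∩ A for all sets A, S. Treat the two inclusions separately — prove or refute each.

Both inclusions hold; the sets are equal.

(⊇) Let x ∈ (A ∪ S) ∩ A. Then either x ∈ A and x ∉ S; or x ∈ A ∩ S. In each case x ∈ A, so (A ∪ S) ∩ A ⊆ A.

(⊆) Let x ∈ A. Then either x ∈ A and x ∉ S; or x ∈ A ∩ S. In each case x ∈ (A ∪ S) ∩ A, so A ⊆ (A ∪ S) ∩ A.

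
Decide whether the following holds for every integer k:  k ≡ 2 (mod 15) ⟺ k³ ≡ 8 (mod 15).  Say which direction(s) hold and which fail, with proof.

Equivalent; both directions hold.

Forward direction. Suppose k ≡ 2 (mod 15). Write k = 15j + 2. Then (15j + 2)³ = 3375j³ + 1350j² + 180j + 8 = 15(225j³ + 90j² + 12j) + 8, so k³ ≡ 8 (mod 15).

Converse. Suppose k³ ≡ 8 (mod 15). The only residue r in {0, …, 14} with r³ ≡ 8 (mod 15) is r = 2, so k ≡ 2 (mod 15).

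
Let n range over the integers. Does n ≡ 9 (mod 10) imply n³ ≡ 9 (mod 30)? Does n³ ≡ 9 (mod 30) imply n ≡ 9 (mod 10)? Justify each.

Only the converse holds.

(⇒) This fails: take n = 19. Then 19 ≡ 9 (mod 10), but 19³ = 6859 ≡ 19 (mod 30), not 9.

(⇐) Conversely, the residues r modulo 30 with r³ ≡ 9 (mod 30) are exactly {9}, and each is ≡ 9 (mod 10).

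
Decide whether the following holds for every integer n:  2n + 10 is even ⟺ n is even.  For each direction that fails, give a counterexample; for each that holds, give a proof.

Only the reverse direction holds.

Forward direction. This fails: take n = 7. Then 2n + 10 = 24, which is even, yet n = 7 is odd, not even.

Converse. Suppose n is even. Since 2 is even, 2n is even for every n, so 2n + 10 has the same parity as 10, which is even. Hence 2n + 10 is even.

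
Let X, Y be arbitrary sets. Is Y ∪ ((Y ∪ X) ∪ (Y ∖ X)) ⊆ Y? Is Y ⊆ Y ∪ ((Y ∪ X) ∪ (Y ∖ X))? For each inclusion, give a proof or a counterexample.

(⊆) fails; (⊇) holds.

(⊆) This inclusion fails. Take X = {1}, Y = ∅; then 1 ∈ Y ∪ ((Y ∪ X) ∪ (Y ∖ X)) but 1 ∉ Y.

(⊇) Let x ∈ Y. Then either x ∈ Y and x ∉ X; or x ∈ X ∩ Y. In each case x ∈ Y ∪ ((Y ∪ X) ∪ (Y ∖ X)), so Y ⊆ Y ∪ ((Y ∪ X) ∪ (Y ∖ X)).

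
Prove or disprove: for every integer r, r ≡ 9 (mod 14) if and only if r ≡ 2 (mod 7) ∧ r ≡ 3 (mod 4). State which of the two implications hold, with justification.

(→) This fails: r = 9 gives 9 ≡ 9 (mod 14) but 9 ≡ 1 (mod 4), so the conjunction on the right does not hold.

(←) Conversely, if r ≡ 2 (mod 7) and r ≡ 3 (mod 4), then by the Chinese remainder theorem r ≡ 23 (mod 28). Since 23 ≡ 9 (mod 14) and 14 ∣ 28, we get r ≡ 9 (mod 14).

Only the converse holds.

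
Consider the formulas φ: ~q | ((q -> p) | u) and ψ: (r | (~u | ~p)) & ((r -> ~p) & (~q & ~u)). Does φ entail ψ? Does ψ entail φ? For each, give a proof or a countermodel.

(⇒) fails; (⇐) holds.

Forward direction. This fails. Under p = T, q = T, u = F, r = F, the left side is true but the right side is false.

Converse. Assume the antecedent. If p is true, ~q | ((q -> p) | u) reduces to true regardless of the other variables. If p is false, the antecedent forces (p = F, q = F, u = F, r = F) or (p = F, q = F, u = F, r = T), and ~q | ((q -> p) | u) holds there. Either way ~q | ((q -> p) | u) holds.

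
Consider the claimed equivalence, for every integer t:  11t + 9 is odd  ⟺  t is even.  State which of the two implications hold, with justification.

The biconditional holds.

Forward direction. Suppose 11t + 9 is odd. Since 11 is odd, 11t and t have the same parity, so 11t + 9 ≡ t + 9 (mod 2). As 9 is odd, 11t + 9 is odd exactly when t is even. Thus t is even.

Converse. Suppose t is even; write t = 2j. Then 11t + 9 = 11·(2j) + 9 = 2·11j + 9, which is odd.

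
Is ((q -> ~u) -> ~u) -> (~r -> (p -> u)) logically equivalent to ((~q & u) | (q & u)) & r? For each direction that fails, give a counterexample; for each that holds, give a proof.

The forward direction fails; the converse holds.

Forward direction. This fails. Under q = F, p = F, r = F, u = F, the left side is true but the right side is false.

Converse. Assume the antecedent. If q is true, the antecedent forces (q = T, p = F, r = T, u = T) or (q = T, p = T, r = T, u = T), and the consequent holds there. If q is false, the antecedent forces (q = F, p = F, r = T, u = T) or (q = F, p = T, r = T, u = T), and the consequent holds there. Either way the consequent holds.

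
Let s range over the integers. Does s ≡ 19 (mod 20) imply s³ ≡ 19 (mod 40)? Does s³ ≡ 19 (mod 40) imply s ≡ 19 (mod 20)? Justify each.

Only the converse holds.

[⇒] This fails: take s = 39. Then 39 ≡ 19 (mod 20), but 39³ = 59319 ≡ 39 (mod 40), not 19.

[⇐] Conversely, the residues r modulo 40 with r³ ≡ 19 (mod 40) are exactly {19}, and each is ≡ 19 (mod 20).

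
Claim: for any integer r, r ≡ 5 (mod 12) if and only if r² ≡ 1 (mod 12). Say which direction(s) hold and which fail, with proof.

(⟹) Suppose r ≡ 5 (mod 12). Write r = 12j + 5. Then (12j + 5)² = 144j² + 120j + 25 = 12(12j² + 10j + 2) + 1, so r² ≡ 1 (mod 12).

(⟸) This fails: take r = 1. Then 1² = 1 ≡ 1 (mod 12), yet 1 ≡ 1 (mod 12), not 5.

(⇒) holds; (⇐) fails.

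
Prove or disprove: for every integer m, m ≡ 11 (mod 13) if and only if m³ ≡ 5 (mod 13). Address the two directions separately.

(→) Suppose m ≡ 11 (mod 13). Write m = 13j + 11. Then (13j + 11)³ = 2197j³ + 5577j² + 4719j + 1331 = 13(169j³ + 429j² + 363j + 102) + 5, so m³ ≡ 5 (mod 13).

(←) This fails: take m = 7. Then 7³ = 343 ≡ 5 (mod 13), yet 7 ≡ 7 (mod 13), not 11.

(⇒) holds; (⇐) fails.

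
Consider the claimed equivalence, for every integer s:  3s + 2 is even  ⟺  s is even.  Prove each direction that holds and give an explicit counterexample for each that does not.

[⇐] Suppose s is even; write s = 2j. Then 3s + 2 = 3·(2j) + 2 = 2·3j + 2, which is even.

[⇒] Suppose 3s + 2 is even. Since 3 is odd, 3s and s have the same parity, so 3s + 2 ≡ s + 2 (mod 2). As 2 is even, 3s + 2 is even exactly when s is even. Thus s is even.

Both directions hold.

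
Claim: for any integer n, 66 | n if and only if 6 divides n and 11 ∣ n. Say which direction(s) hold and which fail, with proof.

(→) If 66 ∣ n, write n = 66q. Since 66 = 11·6, n = 6·(11q), so 6 ∣ n; and since 66 = 6·11, n = 11·(6q), so 11 ∣ n.

(←) Suppose 6 ∣ n and 11 ∣ n. Any common multiple of 6 and 11 is a multiple of their lcm; here gcd(6, 11) = 1, so lcm(6, 11) = 6·11 = 66, so 66 ∣ n.

Both implications hold.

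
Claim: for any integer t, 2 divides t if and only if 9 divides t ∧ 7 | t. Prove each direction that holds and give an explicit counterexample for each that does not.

Both directions fail.

[⇒] This fails: take t = 2. Certainly 2 ∣ 2, but 9 ∤ 2.

[⇐] This fails: take t = 63. Both 9 ∣ 63 and 7 ∣ 63, yet 63 is not a multiple of 2 (since 63 = 31·2 + 1), so 2 ∤ 63.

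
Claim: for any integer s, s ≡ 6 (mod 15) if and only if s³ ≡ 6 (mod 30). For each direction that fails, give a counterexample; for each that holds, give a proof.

(⇒) fails; (⇐) holds.

(⟹) This fails: take s = 21. Then 21 ≡ 6 (mod 15), but 21³ = 9261 ≡ 21 (mod 30), not 6.

(⟸) Conversely, the residues r modulo 30 with r³ ≡ 6 (mod 30) are exactly {6}, and each is ≡ 6 (mod 15).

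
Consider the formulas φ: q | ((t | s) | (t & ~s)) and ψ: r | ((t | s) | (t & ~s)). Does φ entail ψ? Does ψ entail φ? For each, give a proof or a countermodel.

[⇒] This fails. Under r = F, t = F, q = T, s = F, the left side is true but the right side is false.

[⇐] This fails. Under r = T, t = F, q = F, s = F, the left side is false but the right side is true.

Both directions fail.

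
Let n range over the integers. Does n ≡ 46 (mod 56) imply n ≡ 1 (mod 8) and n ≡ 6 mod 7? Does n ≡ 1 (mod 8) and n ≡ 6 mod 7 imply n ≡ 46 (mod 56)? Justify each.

(⇒) fails and (⇐) fails.

(→) This fails: n = 46 gives 46 ≡ 46 (mod 56) but 46 ≡ 6 (mod 8), so the conjunction on the right does not hold.

(←) This fails: n = 41 satisfies both congruences on the right (41 ≡ 1 mod 8 and 41 ≡ 6 mod 7) yet 41 ≡ 41 (mod 56), not 46.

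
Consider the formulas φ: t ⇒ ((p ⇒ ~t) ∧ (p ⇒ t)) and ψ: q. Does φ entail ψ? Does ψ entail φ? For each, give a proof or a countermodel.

Forward direction. This fails. Under p = F, q = F, t = F, the left side is true but the right side is false.

Converse. This fails. Under p = T, q = T, t = T, the left side is false but the right side is true.

Neither direction holds.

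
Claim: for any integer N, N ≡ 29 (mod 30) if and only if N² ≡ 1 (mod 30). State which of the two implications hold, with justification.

(⟹) Suppose N ≡ 29 (mod 30). Write N = 30j + 29. Then (30j + 29)² = 900j² + 1740j + 841 = 30(30j² + 58j + 28) + 1, so N² ≡ 1 (mod 30).

(⟸) This fails: take N = 1. Then 1² = 1 ≡ 1 (mod 30), yet 1 ≡ 1 (mod 30), not 29.

Only the forward implication holds.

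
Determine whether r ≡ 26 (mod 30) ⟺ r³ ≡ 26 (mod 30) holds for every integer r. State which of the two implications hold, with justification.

(⇒) Suppose r ≡ 26 (mod 30). Write r = 30j + 26. Then (30j + 26)³ = 27000j³ + 70200j² + 60840j + 17576 = 30(900j³ + 2340j² + 2028j + 585) + 26, so r³ ≡ 26 (mod 30).

(⇐) Conversely, suppose r³ ≡ 26 (mod 30). The only residue r in {0, …, 29} with r³ ≡ 26 (mod 30) is r = 26, so r ≡ 26 (mod 30).

Equivalent; both directions hold.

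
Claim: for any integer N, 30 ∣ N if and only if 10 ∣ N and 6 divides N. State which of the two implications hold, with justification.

[⇒] If 30 ∣ N, write N = 30q. Since 30 = 3·10, N = 10·(3q), so 10 ∣ N; and since 30 = 5·6, N = 6·(5q), so 6 ∣ N.

[⇐] Suppose 10 ∣ N and 6 ∣ N. Any common multiple of 10 and 6 is a multiple of their lcm; here lcm(10, 6) = 10·6/gcd(10, 6) = 60/2 = 30, so 30 ∣ N.

Both directions hold.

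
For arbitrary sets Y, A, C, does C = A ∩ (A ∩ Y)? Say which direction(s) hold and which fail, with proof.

(⊆) This inclusion fails. Take Y = ∅, A = ∅, C = {1}; then 1 ∈ C but 1 ∉ A ∩ (A ∩ Y).

(⊇) This inclusion fails. Take Y = {1}, A = {1}, C = ∅; then 1 ∈ A ∩ (A ∩ Y) but 1 ∉ C.

Neither inclusion holds.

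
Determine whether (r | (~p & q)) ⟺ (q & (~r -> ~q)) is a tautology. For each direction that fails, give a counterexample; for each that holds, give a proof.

(⇐) Assume the antecedent. If p is true, the antecedent forces (p = T, r = T, q = T), and r | (~p & q) holds there. If p is false, the antecedent forces (p = F, r = T, q = T), and r | (~p & q) holds there. Either way r | (~p & q) holds.

(⇒) This fails. Under p = F, r = T, q = F, the left side is true but the right side is false.

The forward direction fails; the converse holds.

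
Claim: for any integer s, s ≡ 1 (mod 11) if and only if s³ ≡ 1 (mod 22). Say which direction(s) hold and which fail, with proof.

Forward direction. This fails: take s = 12. Then 12 ≡ 1 (mod 11), but 12³ = 1728 ≡ 12 (mod 22), not 1.

Converse. The residues r modulo 22 with r³ ≡ 1 (mod 22) are exactly {1}, and each is ≡ 1 (mod 11).

Not equivalent: only (⇐) holds.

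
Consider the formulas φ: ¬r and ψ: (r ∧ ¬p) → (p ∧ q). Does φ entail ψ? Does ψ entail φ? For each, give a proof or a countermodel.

(⇒) holds; (⇐) fails.

(→) Assume the antecedent. If p is true, (r ∧ ¬p) → (p ∧ q) reduces to true regardless of the other variables. If p is false, the antecedent forces (p = F, r = F, q = F) or (p = F, r = F, q = T), and (r ∧ ¬p) → (p ∧ q) holds there. Either way (r ∧ ¬p) → (p ∧ q) holds.

(←) This fails. Under p = T, r = T, q = F, the left side is false but the right side is true.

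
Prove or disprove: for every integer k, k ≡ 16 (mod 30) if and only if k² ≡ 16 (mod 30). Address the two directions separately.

Not equivalent: only (⇒) holds.

(→) Suppose k ≡ 16 (mod 30). Write k = 30j + 16. Then (30j + 16)² = 900j² + 960j + 256 = 30(30j² + 32j + 8) + 16, so k² ≡ 16 (mod 30).

(←) This fails: take k = 4. Then 4² = 16 ≡ 16 (mod 30), yet 4 ≡ 4 (mod 30), not 16.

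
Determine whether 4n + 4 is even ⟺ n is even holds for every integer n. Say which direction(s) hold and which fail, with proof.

The forward direction fails; the converse holds.

(⟹) This fails: take n = 3. Then 4n + 4 = 16, which is even, yet n = 3 is odd, not even.

(⟸) Suppose n is even. Since 4 is even, 4n is even for every n, so 4n + 4 has the same parity as 4, which is even. Hence 4n + 4 is even.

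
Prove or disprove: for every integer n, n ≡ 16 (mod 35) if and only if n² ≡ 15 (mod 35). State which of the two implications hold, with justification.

(→) This fails: take n = 16. Then 16 ≡ 16 (mod 35), but 16² = 256 ≡ 11 (mod 35), not 15.

(←) This fails: take n = 15. Then 15² = 225 ≡ 15 (mod 35), yet 15 ≡ 15 (mod 35), not 16.

Neither implication holds.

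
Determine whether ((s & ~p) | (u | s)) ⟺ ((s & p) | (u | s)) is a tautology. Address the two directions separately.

Both implications hold.

[⇐] Assume the antecedent. If s is true, (s & ~p) | (u | s) reduces to true regardless of the other variables. If s is false, the antecedent forces (s = F, u = T, p = F) or (s = F, u = T, p = T), and (s & ~p) | (u | s) holds there. Either way (s & ~p) | (u | s) holds.

[⇒] Assume the antecedent. If s is true, (s & p) | (u | s) reduces to true regardless of the other variables. If s is false, the antecedent forces (s = F, u = T, p = F) or (s = F, u = T, p = T), and (s & p) | (u | s) holds there. Either way (s & p) | (u | s) holds.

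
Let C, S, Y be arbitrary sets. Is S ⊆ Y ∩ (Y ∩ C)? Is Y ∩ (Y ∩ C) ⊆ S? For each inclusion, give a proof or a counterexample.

(⟹) This inclusion fails. Take C = ∅, S = {1}, Y = ∅; then 1 ∈ S but 1 ∉ Y ∩ (Y ∩ C).

(⟸) This inclusion fails. Take C = {1}, S = ∅, Y = {1}; then 1 ∈ Y ∩ (Y ∩ C) but 1 ∉ S.

(⊆) fails and (⊇) fails.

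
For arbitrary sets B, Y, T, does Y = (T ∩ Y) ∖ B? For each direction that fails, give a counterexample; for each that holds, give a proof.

(⊆) fails; (⊇) holds.

(⟸) Let x ∈ (T ∩ Y) ∖ B. Then x ∈ Y ∩ T and x ∉ B, from which x ∈ Y.

(⟹) This inclusion fails. Take B = ∅, Y = {1}, T = ∅; then 1 ∈ Y but 1 ∉ (T ∩ Y) ∖ B.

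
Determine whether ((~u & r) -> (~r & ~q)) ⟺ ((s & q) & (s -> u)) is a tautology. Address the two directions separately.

(⇒) fails; (⇐) holds.

[⇒] This fails. Under r = F, s = F, u = F, q = F, the left side is true but the right side is false.

[⇐] Assume the antecedent. If r is true, the antecedent forces (r = T, s = T, u = T, q = T), and (~u & r) -> (~r & ~q) holds there. If r is false, (~u & r) -> (~r & ~q) reduces to true regardless of the other variables. Either way (~u & r) -> (~r & ~q) holds.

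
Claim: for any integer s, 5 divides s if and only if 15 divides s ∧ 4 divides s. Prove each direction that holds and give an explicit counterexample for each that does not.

(⇐) Suppose 15 ∣ s and 4 ∣ s. Any common multiple of 15 and 4 is a multiple of their lcm; here gcd(15, 4) = 1, so lcm(15, 4) = 15·4 = 60, so 60 ∣ s. Since 5 ∣ 60, it follows that 5 ∣ s.

(⇒) This fails: take s = 5. Certainly 5 ∣ 5, but 15 ∤ 5.

The forward direction fails; the converse holds.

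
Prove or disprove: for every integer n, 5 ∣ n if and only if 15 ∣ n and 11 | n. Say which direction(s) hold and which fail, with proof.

Not equivalent: only (⇐) holds.

Forward direction. This fails: take n = 5. Certainly 5 ∣ 5, but 15 ∤ 5.

Converse. Suppose 15 ∣ n and 11 ∣ n. Any common multiple of 15 and 11 is a multiple of their lcm; here gcd(15, 11) = 1, so lcm(15, 11) = 15·11 = 165, so 165 ∣ n. Since 5 ∣ 165, it follows that 5 ∣ n.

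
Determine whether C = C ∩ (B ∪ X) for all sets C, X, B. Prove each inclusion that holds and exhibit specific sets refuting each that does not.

Reverse inclusion. Let x ∈ C ∩ (B ∪ X). Then either x ∈ C ∩ X and x ∉ B; or x ∈ C ∩ B and x ∉ X; or x ∈ C ∩ X ∩ B. In each case x ∈ C, so C ∩ (B ∪ X) ⊆ C.

Forward inclusion. This inclusion fails. Take C = {1}, X = ∅, B = ∅; then 1 ∈ C but 1 ∉ C ∩ (B ∪ X).

The sets are not equal: only the reverse inclusion holds.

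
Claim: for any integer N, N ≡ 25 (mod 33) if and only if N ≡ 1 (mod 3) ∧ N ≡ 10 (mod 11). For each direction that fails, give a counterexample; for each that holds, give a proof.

(→) This fails: N = 25 gives 25 ≡ 25 (mod 33) but 25 ≡ 3 (mod 11), so the conjunction on the right does not hold.

(←) This fails: N = 10 satisfies both congruences on the right (10 ≡ 1 mod 3 and 10 ≡ 10 mod 11) yet 10 ≡ 10 (mod 33), not 25.

Neither direction holds.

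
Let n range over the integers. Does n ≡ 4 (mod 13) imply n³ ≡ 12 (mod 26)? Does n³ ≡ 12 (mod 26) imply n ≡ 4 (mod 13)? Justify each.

Both directions fail.

(⇒) This fails: take n = 17. Then 17 ≡ 4 (mod 13), but 17³ = 4913 ≡ 25 (mod 26), not 12.

(⇐) This fails: take n = 10. Then 10³ = 1000 ≡ 12 (mod 26), yet 10 ≡ 10 (mod 13), not 4.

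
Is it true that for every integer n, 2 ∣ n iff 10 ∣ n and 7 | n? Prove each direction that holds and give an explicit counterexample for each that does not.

Only the reverse direction holds.

(⟹) This fails: take n = 2. Certainly 2 ∣ 2, but 10 ∤ 2.

(⟸) Suppose 10 ∣ n and 7 ∣ n. Any common multiple of 10 and 7 is a multiple of their lcm; here gcd(10, 7) = 1, so lcm(10, 7) = 10·7 = 70, so 70 ∣ n. Since 2 ∣ 70, it follows that 2 ∣ n.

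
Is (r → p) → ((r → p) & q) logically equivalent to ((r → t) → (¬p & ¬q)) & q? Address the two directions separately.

(⇒) This fails. Under q = T, p = F, r = F, t = F, the left side is true but the right side is false.

(⇐) Assume the antecedent. If q is true, (r → p) → ((r → p) & q) reduces to true regardless of the other variables. If q is false, the antecedent cannot hold. Either way (r → p) → ((r → p) & q) holds.

Only the reverse direction holds.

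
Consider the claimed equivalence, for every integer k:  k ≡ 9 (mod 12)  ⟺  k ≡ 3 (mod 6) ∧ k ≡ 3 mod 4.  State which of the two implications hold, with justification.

(⇒) This fails: k = 9 gives 9 ≡ 9 (mod 12) but 9 ≡ 1 (mod 4), so the conjunction on the right does not hold.

(⇐) This fails: k = 3 satisfies both congruences on the right (3 ≡ 3 mod 6 and 3 ≡ 3 mod 4) yet 3 ≡ 3 (mod 12), not 9.

(⇒) fails and (⇐) fails.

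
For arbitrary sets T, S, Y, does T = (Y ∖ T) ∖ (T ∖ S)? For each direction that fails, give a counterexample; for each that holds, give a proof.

Both inclusions fail.

(⟹) This inclusion fails. Take T = {1}, S = ∅, Y = ∅; then 1 ∈ T but 1 ∉ (Y ∖ T) ∖ (T ∖ S).

(⟸) This inclusion fails. Take T = ∅, S = ∅, Y = {1}; then 1 ∈ (Y ∖ T) ∖ (T ∖ S) but 1 ∉ T.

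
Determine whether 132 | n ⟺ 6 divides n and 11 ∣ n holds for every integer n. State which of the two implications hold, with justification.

Only the forward direction holds.

(⟹) If 132 ∣ n, write n = 132q. Since 132 = 22·6, n = 6·(22q), so 6 ∣ n; and since 132 = 12·11, n = 11·(12q), so 11 ∣ n.

(⟸) This fails: take n = 66. Both 6 ∣ 66 and 11 ∣ 66, yet 66 is not a multiple of 132 (since 66 = 0·132 + 66), so 132 ∤ 66.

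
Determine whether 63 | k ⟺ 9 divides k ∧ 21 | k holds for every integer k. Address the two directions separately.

Equivalent; both directions hold.

(⇐) Suppose 9 ∣ k and 21 ∣ k. Any common multiple of 9 and 21 is a multiple of their lcm; here lcm(9, 21) = 9·21/gcd(9, 21) = 189/3 = 63, so 63 ∣ k.

(⇒) If 63 ∣ k, write k = 63q. Since 63 = 7·9, k = 9·(7q), so 9 ∣ k; and since 63 = 3·21, k = 21·(3q), so 21 ∣ k.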